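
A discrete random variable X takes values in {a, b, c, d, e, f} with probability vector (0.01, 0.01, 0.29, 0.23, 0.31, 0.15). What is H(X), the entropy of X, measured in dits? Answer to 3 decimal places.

H(X) = −Σ p·log₁₀ p.
  −(0.01)·log₁₀(0.01) = 0.0200
  −(0.01)·log₁₀(0.01) = 0.0200
  −(0.29)·log₁₀(0.29) = 0.1559
  −(0.23)·log₁₀(0.23) = 0.1468
  −(0.31)·log₁₀(0.31) = 0.1577
  −(0.15)·log₁₀(0.15) = 0.1236
Sum: 0.0200 + 0.0200 + 0.1559 + 0.1468 + 0.1577 + 0.1236 = 0.624 dits.

0.624 dits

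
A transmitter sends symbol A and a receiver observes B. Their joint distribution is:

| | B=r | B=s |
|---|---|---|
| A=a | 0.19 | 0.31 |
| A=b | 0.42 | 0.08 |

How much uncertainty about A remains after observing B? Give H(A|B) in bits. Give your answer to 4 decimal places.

0.8314 bits

Marginals: p(A) = (0.5000, 0.5000), p(B) = (0.6100, 0.3900).
H(A|B) = Σ p(B) · H(A|B=·).
  B=r: p=0.6100, H(A|B=r) = 0.8949
  B=s: p=0.3900, H(A|B=s) = 0.7321
Weighted sum = 0.8314 bits.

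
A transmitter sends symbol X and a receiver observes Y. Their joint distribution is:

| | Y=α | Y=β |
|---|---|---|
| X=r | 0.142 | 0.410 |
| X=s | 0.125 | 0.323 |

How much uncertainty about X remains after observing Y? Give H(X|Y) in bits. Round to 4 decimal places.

0.9918 bits

Chain rule: H(X|Y) = H(X,Y) − H(Y).
Marginals: p(X) = (0.5520, 0.4480), p(Y) = (0.2670, 0.7330).
H(X,Y) = 1.8289 bits; H(Y) = 0.8371 bits.
H(X|Y) = 1.8289 − 0.8371 = 0.9918 bits.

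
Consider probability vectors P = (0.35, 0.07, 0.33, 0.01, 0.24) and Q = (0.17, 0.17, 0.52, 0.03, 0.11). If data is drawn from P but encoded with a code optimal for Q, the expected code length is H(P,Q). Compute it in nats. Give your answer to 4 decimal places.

1.5248 nats

H(P,Q) = −Σ p·ln q.
  −0.35·ln(0.17) = 0.62018
  −0.07·ln(0.17) = 0.12404
  −0.33·ln(0.52) = 0.21580
  −0.01·ln(0.03) = 0.03507
  −0.24·ln(0.11) = 0.52975
H(P,Q) = 1.5248 nats.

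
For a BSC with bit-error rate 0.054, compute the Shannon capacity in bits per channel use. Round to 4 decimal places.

Binary symmetric channel: C = 1 − h₂(ε) where h₂ is the binary entropy function.
h₂(0.054) = −0.054·log₂0.054 − 0.946·log₂0.946 = 0.3032.
C = 1 − 0.3032 = 0.6968 bits per channel use.

0.6968 bits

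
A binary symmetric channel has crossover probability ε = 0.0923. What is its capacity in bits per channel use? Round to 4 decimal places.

Binary symmetric channel: C = 1 − h₂(ε) where h₂ is the binary entropy function.
h₂(0.0923) = −0.0923·log₂0.0923 − 0.9077·log₂0.9077 = 0.4441.
C = 1 − 0.4441 = 0.5559 bits per channel use.

0.5559 bits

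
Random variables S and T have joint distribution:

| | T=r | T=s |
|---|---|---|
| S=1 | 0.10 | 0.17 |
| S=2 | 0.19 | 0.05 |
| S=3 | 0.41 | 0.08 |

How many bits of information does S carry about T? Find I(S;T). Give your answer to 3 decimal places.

0.133 bits

Marginals: p(S) = (0.2700, 0.2400, 0.4900), p(T) = (0.7000, 0.3000).
I(S;T) = H(S) + H(T) − H(S,T).
H(S) = 1.5084, H(T) = 0.8813, H(S,T) = 2.2570.
I(S;T) = 1.5084 + 0.8813 − 2.2570 = 0.133 bits.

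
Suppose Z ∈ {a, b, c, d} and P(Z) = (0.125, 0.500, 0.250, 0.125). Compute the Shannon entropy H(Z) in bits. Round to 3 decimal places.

1.750 bits

H(Z) = −Σ p·log₂ p.
  −(0.125)·log₂(0.125) = 0.3750
  −(0.500)·log₂(0.500) = 0.5000
  −(0.250)·log₂(0.250) = 0.5000
  −(0.125)·log₂(0.125) = 0.3750
Sum: 0.3750 + 0.5000 + 0.5000 + 0.3750 = 1.750 bits.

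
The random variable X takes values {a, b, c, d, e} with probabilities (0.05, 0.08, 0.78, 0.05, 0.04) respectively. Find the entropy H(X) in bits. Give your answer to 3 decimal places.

H(X) = −Σ p·log₂ p.
  −(0.05)·log₂(0.05) = 0.2161
  −(0.08)·log₂(0.08) = 0.2915
  −(0.78)·log₂(0.78) = 0.2796
  −(0.05)·log₂(0.05) = 0.2161
  −(0.04)·log₂(0.04) = 0.1858
Sum: 0.2161 + 0.2915 + 0.2796 + 0.2161 + 0.1858 = 1.189 bits.

1.189 bits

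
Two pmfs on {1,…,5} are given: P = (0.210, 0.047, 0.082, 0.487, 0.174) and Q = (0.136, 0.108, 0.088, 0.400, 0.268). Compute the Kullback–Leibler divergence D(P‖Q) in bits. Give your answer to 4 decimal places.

0.0967 bits

D(P‖Q) = Σ p·log₂(p/q).
  0.210·log₂(0.210/0.136) = 0.13162
  0.047·log₂(0.047/0.108) = -0.05641
  0.082·log₂(0.082/0.088) = -0.00835
  0.487·log₂(0.487/0.400) = 0.13827
  0.174·log₂(0.174/0.268) = -0.10843
D(P‖Q) = 0.0967 bits.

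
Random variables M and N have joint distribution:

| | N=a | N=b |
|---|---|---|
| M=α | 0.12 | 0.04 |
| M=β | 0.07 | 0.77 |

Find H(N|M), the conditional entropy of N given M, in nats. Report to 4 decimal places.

0.3309 nats

Chain rule: H(N|M) = H(M,N) − H(M).
Marginals: p(M) = (0.1600, 0.8400), p(N) = (0.1900, 0.8100).
H(M,N) = 0.7706 nats; H(M) = 0.4397 nats.
H(N|M) = 0.7706 − 0.4397 = 0.3309 nats.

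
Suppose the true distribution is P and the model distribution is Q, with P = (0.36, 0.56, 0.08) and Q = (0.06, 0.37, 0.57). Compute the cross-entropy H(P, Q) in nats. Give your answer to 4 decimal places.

1.6146 nats

H(P,Q) = −Σ p·ln q.
  −0.36·ln(0.06) = 1.01283
  −0.56·ln(0.37) = 0.55678
  −0.08·ln(0.57) = 0.04497
H(P,Q) = 1.6146 nats.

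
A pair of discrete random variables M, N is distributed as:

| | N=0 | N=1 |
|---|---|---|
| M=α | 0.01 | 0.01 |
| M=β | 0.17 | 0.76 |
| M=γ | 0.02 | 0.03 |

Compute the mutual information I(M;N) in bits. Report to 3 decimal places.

0.015 bits

Marginals: p(M) = (0.0200, 0.9300, 0.0500), p(N) = (0.2000, 0.8000).
I(M;N) = H(M) + H(N) − H(M,N).
H(M) = 0.4263, H(N) = 0.7219, H(M,N) = 1.1330.
I(M;N) = 0.4263 + 0.7219 − 1.1330 = 0.015 bits.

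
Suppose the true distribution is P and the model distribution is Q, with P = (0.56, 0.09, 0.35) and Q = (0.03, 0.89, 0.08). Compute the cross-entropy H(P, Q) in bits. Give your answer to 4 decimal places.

H(P,Q) = −Σ p·log₂ q.
  −0.56·log₂(0.03) = 2.83298
  −0.09·log₂(0.89) = 0.01513
  −0.35·log₂(0.08) = 1.27535
H(P,Q) = 4.1235 bits.

4.1235 bits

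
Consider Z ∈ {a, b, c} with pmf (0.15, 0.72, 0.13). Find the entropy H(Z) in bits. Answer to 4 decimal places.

H(Z) = −Σ p·log₂ p.
  −(0.15)·log₂(0.15) = 0.41054
  −(0.72)·log₂(0.72) = 0.34123
  −(0.13)·log₂(0.13) = 0.38264
Sum: 0.41054 + 0.34123 + 0.38264 = 1.1344 bits.

1.1344 bits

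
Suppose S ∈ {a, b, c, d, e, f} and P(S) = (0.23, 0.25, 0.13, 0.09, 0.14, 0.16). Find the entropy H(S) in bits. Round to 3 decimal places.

2.503 bits

H(S) = −Σ p·log₂ p.
  −(0.23)·log₂(0.23) = 0.4877
  −(0.25)·log₂(0.25) = 0.5000
  −(0.13)·log₂(0.13) = 0.3826
  −(0.09)·log₂(0.09) = 0.3127
  −(0.14)·log₂(0.14) = 0.3971
  −(0.16)·log₂(0.16) = 0.4230
Sum: 0.4877 + 0.5000 + 0.3826 + 0.3127 + 0.3971 + 0.4230 = 2.503 bits.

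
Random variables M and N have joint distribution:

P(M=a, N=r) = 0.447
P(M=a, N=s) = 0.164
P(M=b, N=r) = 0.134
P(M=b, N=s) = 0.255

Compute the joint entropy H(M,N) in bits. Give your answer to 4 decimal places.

H(M,N) = −Σ p(x,y)·log₂ p(x,y) over all 4 cells.
  cell (a,r): −0.447·log₂0.447 = 0.51926
  cell (a,s): −0.164·log₂0.164 = 0.42775
  cell (b,r): −0.134·log₂0.134 = 0.38856
  cell (b,s): −0.255·log₂0.255 = 0.50271
Sum = 1.8383 bits.

1.8383 bits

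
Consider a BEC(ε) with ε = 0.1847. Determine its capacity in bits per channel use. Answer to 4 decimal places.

Binary erasure channel: capacity C = 1 − ε.
C = 1 − 0.1847 = 0.8153 bits per channel use.

0.8153 bits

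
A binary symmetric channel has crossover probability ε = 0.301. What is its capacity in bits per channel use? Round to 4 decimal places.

0.1175 bits

Binary symmetric channel: C = 1 − h₂(ε) where h₂ is the binary entropy function.
h₂(0.301) = −0.301·log₂0.301 − 0.699·log₂0.699 = 0.8825.
C = 1 − 0.8825 = 0.1175 bits per channel use.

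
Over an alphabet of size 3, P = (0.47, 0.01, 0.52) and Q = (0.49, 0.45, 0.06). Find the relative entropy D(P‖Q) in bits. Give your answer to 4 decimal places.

D(P‖Q) = Σ p·log₂(p/q).
  0.47·log₂(0.47/0.49) = -0.02826
  0.01·log₂(0.01/0.45) = -0.05492
  0.52·log₂(0.52/0.06) = 1.62005
D(P‖Q) = 1.5369 bits.

1.5369 bits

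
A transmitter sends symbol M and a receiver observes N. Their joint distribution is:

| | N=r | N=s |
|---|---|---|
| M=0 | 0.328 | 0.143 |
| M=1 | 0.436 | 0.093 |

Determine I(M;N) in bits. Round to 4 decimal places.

Marginals: p(M) = (0.4710, 0.5290), p(N) = (0.7640, 0.2360).
I(M;N) = Σ p(x,y)·log₂[p(x,y)/(p(x)p(y))].
  (0,r): 0.328·log₂(0.9115) = -0.04385
  (0,s): 0.143·log₂(1.2865) = 0.05197
  (1,r): 0.436·log₂(1.0788) = 0.04771
  (1,s): 0.093·log₂(0.7449) = -0.03951
Sum = 0.0163 bits.

0.0163 bits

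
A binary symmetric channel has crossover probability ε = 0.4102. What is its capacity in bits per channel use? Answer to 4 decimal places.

Binary symmetric channel: C = 1 − h₂(ε) where h₂ is the binary entropy function.
h₂(0.4102) = −0.4102·log₂0.4102 − 0.5898·log₂0.5898 = 0.9766.
C = 1 − 0.9766 = 0.0234 bits per channel use.

0.0234 bits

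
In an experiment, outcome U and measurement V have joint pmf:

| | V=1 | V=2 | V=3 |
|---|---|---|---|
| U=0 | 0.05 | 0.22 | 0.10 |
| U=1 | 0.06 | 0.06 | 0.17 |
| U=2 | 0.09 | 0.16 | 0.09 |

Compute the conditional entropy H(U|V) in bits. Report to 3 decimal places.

1.483 bits

Marginals: p(U) = (0.3700, 0.2900, 0.3400), p(V) = (0.2000, 0.4400, 0.3600).
H(U|V) = Σ p(V) · H(U|V=·).
  V=1: p=0.2000, H(U|V=1) = 1.5395
  V=2: p=0.4400, H(U|V=2) = 1.4227
  V=3: p=0.3600, H(U|V=3) = 1.5245
Weighted sum = 1.483 bits.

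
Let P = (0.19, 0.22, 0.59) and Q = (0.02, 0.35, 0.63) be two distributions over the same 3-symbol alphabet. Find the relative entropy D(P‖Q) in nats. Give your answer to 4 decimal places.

D(P‖Q) = Σ p·ln(p/q).
  0.19·ln(0.19/0.02) = 0.42775
  0.22·ln(0.22/0.35) = -0.10215
  0.59·ln(0.59/0.63) = -0.03870
D(P‖Q) = 0.2869 nats.

0.2869 nats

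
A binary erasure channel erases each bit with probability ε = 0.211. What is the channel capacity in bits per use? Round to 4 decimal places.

0.7890 bits

Binary erasure channel: capacity C = 1 − ε.
C = 1 − 0.211 = 0.7890 bits per channel use.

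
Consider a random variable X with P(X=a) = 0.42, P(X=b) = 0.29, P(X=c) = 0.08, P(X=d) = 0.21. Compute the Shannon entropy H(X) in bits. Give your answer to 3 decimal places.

1.808 bits

H(X) = −Σ p·log₂ p.
  −(0.42)·log₂(0.42) = 0.5256
  −(0.29)·log₂(0.29) = 0.5179
  −(0.08)·log₂(0.08) = 0.2915
  −(0.21)·log₂(0.21) = 0.4728
Sum: 0.5256 + 0.5179 + 0.2915 + 0.4728 = 1.808 bits.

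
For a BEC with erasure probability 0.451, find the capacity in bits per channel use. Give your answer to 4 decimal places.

Binary erasure channel: capacity C = 1 − ε.
C = 1 − 0.451 = 0.5490 bits per channel use.

0.5490 bits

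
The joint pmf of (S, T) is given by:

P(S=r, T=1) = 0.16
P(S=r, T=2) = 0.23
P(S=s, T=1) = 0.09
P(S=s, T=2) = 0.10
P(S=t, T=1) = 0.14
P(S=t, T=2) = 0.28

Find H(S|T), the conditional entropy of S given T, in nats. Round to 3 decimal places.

1.041 nats

Chain rule: H(S|T) = H(S,T) − H(T).
Marginals: p(S) = (0.3900, 0.1900, 0.4200), p(T) = (0.3900, 0.6100).
H(S,T) = 1.7099 nats; H(T) = 0.6687 nats.
H(S|T) = 1.7099 − 0.6687 = 1.041 nats.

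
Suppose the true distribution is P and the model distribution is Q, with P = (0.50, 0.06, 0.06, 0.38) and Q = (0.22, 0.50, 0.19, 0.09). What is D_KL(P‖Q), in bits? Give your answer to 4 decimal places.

D(P‖Q) = Σ p·log₂(p/q).
  0.50·log₂(0.50/0.22) = 0.59221
  0.06·log₂(0.06/0.50) = -0.18353
  0.06·log₂(0.06/0.19) = -0.09978
  0.38·log₂(0.38/0.09) = 0.78964
D(P‖Q) = 1.0985 bits.

1.0985 bits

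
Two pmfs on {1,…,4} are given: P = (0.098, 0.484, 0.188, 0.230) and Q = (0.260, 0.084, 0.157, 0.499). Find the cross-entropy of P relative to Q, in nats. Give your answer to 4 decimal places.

1.8388 nats

H(P,Q) = −Σ p·ln q.
  −0.098·ln(0.260) = 0.13201
  −0.484·ln(0.084) = 1.19884
  −0.188·ln(0.157) = 0.34808
  −0.230·ln(0.499) = 0.15988
H(P,Q) = 1.8388 nats.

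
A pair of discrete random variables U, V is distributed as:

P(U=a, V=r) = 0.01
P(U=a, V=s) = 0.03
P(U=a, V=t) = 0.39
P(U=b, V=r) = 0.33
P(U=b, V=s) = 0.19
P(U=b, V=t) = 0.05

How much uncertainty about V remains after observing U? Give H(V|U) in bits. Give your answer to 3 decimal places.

0.961 bits

Marginals: p(U) = (0.4300, 0.5700), p(V) = (0.3400, 0.2200, 0.4400).
H(V|U) = Σ p(U) · H(V|U=·).
  U=a: p=0.4300, H(V|U=a) = 0.5219
  U=b: p=0.5700, H(V|U=b) = 1.2928
Weighted sum = 0.961 bits.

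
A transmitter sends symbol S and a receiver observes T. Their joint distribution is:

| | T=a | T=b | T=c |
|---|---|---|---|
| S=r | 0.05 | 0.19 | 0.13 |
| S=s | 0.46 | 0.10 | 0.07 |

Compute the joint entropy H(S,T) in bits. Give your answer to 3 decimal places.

H(S,T) = −Σ p(x,y)·log₂ p(x,y) over all 6 cells.
  cell (r,a): −0.05·log₂0.05 = 0.2161
  cell (r,b): −0.19·log₂0.19 = 0.4552
  cell (r,c): −0.13·log₂0.13 = 0.3826
  cell (s,a): −0.46·log₂0.46 = 0.5153
  cell (s,b): −0.10·log₂0.10 = 0.3322
  cell (s,c): −0.07·log₂0.07 = 0.2686
Sum = 2.170 bits.

2.170 bits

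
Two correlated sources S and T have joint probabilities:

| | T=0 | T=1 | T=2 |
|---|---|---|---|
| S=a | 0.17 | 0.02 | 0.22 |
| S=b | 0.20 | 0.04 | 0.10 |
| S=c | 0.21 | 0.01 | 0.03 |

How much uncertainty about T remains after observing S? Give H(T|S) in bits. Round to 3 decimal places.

Marginals: p(S) = (0.4100, 0.3400, 0.2500), p(T) = (0.5800, 0.0700, 0.3500).
H(T|S) = Σ p(S) · H(T|S=·).
  S=a: p=0.4100, H(T|S=a) = 1.2211
  S=b: p=0.3400, H(T|S=b) = 1.3328
  S=c: p=0.2500, H(T|S=c) = 0.7641
Weighted sum = 1.145 bits.

1.145 bits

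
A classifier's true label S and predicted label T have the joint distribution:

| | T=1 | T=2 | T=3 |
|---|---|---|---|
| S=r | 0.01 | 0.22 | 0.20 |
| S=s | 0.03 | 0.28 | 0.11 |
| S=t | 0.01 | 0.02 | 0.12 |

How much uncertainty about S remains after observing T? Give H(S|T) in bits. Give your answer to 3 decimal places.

Chain rule: H(S|T) = H(S,T) − H(T).
Marginals: p(S) = (0.4300, 0.4200, 0.1500), p(T) = (0.0500, 0.5200, 0.4300).
H(S,T) = 2.5741 bits; H(T) = 1.2302 bits.
H(S|T) = 2.5741 − 1.2302 = 1.344 bits.

1.344 bits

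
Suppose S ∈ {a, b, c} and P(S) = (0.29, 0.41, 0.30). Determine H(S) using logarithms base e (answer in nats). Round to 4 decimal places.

H(S) = −Σ p·ln p.
  −(0.29)·ln(0.29) = 0.35898
  −(0.41)·ln(0.41) = 0.36556
  −(0.30)·ln(0.30) = 0.36119
Sum: 0.35898 + 0.36556 + 0.36119 = 1.0857 nats.

1.0857 nats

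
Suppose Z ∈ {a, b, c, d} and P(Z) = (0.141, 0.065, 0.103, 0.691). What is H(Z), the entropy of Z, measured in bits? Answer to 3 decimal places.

1.361 bits

H(Z) = −Σ p·log₂ p.
  −(0.141)·log₂(0.141) = 0.3985
  −(0.065)·log₂(0.065) = 0.2563
  −(0.103)·log₂(0.103) = 0.3378
  −(0.691)·log₂(0.691) = 0.3685
Sum: 0.3985 + 0.2563 + 0.3378 + 0.3685 = 1.361 bits.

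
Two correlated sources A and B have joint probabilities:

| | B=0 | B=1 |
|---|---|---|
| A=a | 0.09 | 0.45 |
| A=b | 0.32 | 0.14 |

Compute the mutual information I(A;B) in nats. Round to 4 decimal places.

0.1509 nats

Marginals: p(A) = (0.5400, 0.4600), p(B) = (0.4100, 0.5900).
I(A;B) = H(A) + H(B) − H(A,B).
H(A) = 0.6899, H(B) = 0.6769, H(A,B) = 1.2159.
I(A;B) = 0.6899 + 0.6769 − 1.2159 = 0.1509 nats.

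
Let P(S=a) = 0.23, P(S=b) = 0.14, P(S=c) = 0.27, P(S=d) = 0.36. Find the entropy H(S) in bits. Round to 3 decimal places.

1.925 bits

H(S) = −Σ p·log₂ p.
  −(0.23)·log₂(0.23) = 0.4877
  −(0.14)·log₂(0.14) = 0.3971
  −(0.27)·log₂(0.27) = 0.5100
  −(0.36)·log₂(0.36) = 0.5306
Sum: 0.4877 + 0.3971 + 0.5100 + 0.5306 = 1.925 bits.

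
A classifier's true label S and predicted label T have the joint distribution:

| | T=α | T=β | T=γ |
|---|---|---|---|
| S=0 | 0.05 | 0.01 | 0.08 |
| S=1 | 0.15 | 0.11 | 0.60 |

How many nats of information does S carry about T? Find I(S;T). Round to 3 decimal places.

0.012 nats

Marginals: p(S) = (0.1400, 0.8600), p(T) = (0.2000, 0.1200, 0.6800).
I(S;T) = H(S) + H(T) − H(S,T).
H(S) = 0.4050, H(T) = 0.8386, H(S,T) = 1.2318.
I(S;T) = 0.4050 + 0.8386 − 1.2318 = 0.012 nats.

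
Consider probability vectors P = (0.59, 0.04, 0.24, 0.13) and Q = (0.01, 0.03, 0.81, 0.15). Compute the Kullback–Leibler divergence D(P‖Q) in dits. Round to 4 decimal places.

D(P‖Q) = Σ p·log₁₀(p/q).
  0.59·log₁₀(0.59/0.01) = 1.04480
  0.04·log₁₀(0.04/0.03) = 0.00500
  0.24·log₁₀(0.24/0.81) = -0.12679
  0.13·log₁₀(0.13/0.15) = -0.00808
D(P‖Q) = 0.9149 dits.

0.9149 dits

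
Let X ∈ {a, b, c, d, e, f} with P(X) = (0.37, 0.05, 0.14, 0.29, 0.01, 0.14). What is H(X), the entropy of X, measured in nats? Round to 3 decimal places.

1.473 nats

H(X) = −Σ p·ln p.
  −(0.37)·ln(0.37) = 0.3679
  −(0.05)·ln(0.05) = 0.1498
  −(0.14)·ln(0.14) = 0.2753
  −(0.29)·ln(0.29) = 0.3590
  −(0.01)·ln(0.01) = 0.0461
  −(0.14)·ln(0.14) = 0.2753
Sum: 0.3679 + 0.1498 + 0.2753 + 0.3590 + 0.0461 + 0.2753 = 1.473 nats.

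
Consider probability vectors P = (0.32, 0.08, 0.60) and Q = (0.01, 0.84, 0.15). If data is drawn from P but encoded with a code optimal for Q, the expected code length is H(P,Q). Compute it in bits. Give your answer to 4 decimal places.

3.7883 bits

H(P,Q) = −Σ p·log₂ q.
  −0.32·log₂(0.01) = 2.12603
  −0.08·log₂(0.84) = 0.02012
  −0.60·log₂(0.15) = 1.64218
H(P,Q) = 3.7883 bits.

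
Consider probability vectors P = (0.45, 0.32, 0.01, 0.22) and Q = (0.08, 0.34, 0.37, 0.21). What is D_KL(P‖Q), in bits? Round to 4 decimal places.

1.0560 bits

D(P‖Q) = Σ p·log₂(p/q).
  0.45·log₂(0.45/0.08) = 1.12133
  0.32·log₂(0.32/0.34) = -0.02799
  0.01·log₂(0.01/0.37) = -0.05209
  0.22·log₂(0.22/0.21) = 0.01477
D(P‖Q) = 1.0560 bits.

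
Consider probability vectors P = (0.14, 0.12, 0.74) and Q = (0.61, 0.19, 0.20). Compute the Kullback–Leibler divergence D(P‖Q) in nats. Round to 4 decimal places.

0.7070 nats

D(P‖Q) = Σ p·ln(p/q).
  0.14·ln(0.14/0.61) = -0.20605
  0.12·ln(0.12/0.19) = -0.05514
  0.74·ln(0.74/0.20) = 0.96817
D(P‖Q) = 0.7070 nats.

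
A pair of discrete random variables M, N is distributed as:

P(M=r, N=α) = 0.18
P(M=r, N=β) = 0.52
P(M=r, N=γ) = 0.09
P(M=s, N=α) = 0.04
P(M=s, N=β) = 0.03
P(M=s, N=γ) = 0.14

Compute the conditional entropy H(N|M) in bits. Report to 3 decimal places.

Chain rule: H(N|M) = H(M,N) − H(M).
Marginals: p(M) = (0.7900, 0.2100), p(N) = (0.2200, 0.5500, 0.2300).
H(M,N) = 1.9832 bits; H(M) = 0.7415 bits.
H(N|M) = 1.9832 − 0.7415 = 1.242 bits.

1.242 bits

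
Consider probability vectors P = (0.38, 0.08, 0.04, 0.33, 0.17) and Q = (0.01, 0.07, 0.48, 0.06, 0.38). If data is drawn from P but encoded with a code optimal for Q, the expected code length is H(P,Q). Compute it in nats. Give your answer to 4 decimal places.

3.0850 nats

H(P,Q) = −Σ p·ln q.
  −0.38·ln(0.01) = 1.74996
  −0.08·ln(0.07) = 0.21274
  −0.04·ln(0.48) = 0.02936
  −0.33·ln(0.06) = 0.92843
  −0.17·ln(0.38) = 0.16449
H(P,Q) = 3.0850 nats.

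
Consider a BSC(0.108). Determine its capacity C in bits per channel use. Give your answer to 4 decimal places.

0.5061 bits

Binary symmetric channel: C = 1 − h₂(ε) where h₂ is the binary entropy function.
h₂(0.108) = −0.108·log₂0.108 − 0.892·log₂0.892 = 0.4939.
C = 1 − 0.4939 = 0.5061 bits per channel use.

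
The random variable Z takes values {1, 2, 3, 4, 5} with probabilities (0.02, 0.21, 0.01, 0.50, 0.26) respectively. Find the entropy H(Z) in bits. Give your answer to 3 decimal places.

1.657 bits

H(Z) = −Σ p·log₂ p.
  −(0.02)·log₂(0.02) = 0.1129
  −(0.21)·log₂(0.21) = 0.4728
  −(0.01)·log₂(0.01) = 0.0664
  −(0.50)·log₂(0.50) = 0.5000
  −(0.26)·log₂(0.26) = 0.5053
Sum: 0.1129 + 0.4728 + 0.0664 + 0.5000 + 0.5053 = 1.657 bits.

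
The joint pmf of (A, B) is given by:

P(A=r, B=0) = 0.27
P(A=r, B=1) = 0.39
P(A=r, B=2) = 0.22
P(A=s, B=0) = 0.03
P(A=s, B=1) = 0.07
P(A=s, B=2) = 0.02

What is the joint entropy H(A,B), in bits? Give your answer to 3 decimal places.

2.054 bits

H(A,B) = −Σ p(x,y)·log₂ p(x,y) over all 6 cells.
  cell (r,0): −0.27·log₂0.27 = 0.5100
  cell (r,1): −0.39·log₂0.39 = 0.5298
  cell (r,2): −0.22·log₂0.22 = 0.4806
  cell (s,0): −0.03·log₂0.03 = 0.1518
  cell (s,1): −0.07·log₂0.07 = 0.2686
  cell (s,2): −0.02·log₂0.02 = 0.1129
Sum = 2.054 bits.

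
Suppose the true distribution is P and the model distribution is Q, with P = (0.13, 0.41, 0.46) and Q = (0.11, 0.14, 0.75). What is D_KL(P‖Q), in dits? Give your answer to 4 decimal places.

0.1031 dits

D(P‖Q) = Σ p·log₁₀(p/q).
  0.13·log₁₀(0.13/0.11) = 0.00943
  0.41·log₁₀(0.41/0.14) = 0.19133
  0.46·log₁₀(0.46/0.75) = -0.09766
D(P‖Q) = 0.1031 dits.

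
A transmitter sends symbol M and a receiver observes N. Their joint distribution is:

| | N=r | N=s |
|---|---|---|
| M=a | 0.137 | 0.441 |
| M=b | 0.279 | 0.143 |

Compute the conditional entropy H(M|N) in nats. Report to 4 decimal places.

Marginals: p(M) = (0.5780, 0.4220), p(N) = (0.4160, 0.5840).
H(M|N) = Σ p(N) · H(M|N=·).
  N=r: p=0.4160, H(M|N=r) = 0.6337
  N=s: p=0.5840, H(M|N=s) = 0.5566
Weighted sum = 0.5887 nats.

0.5887 nats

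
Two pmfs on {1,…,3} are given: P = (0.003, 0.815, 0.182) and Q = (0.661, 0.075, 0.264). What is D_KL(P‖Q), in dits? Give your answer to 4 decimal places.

0.8080 dits

D(P‖Q) = Σ p·log₁₀(p/q).
  0.003·log₁₀(0.003/0.661) = -0.00703
  0.815·log₁₀(0.815/0.075) = 0.84442
  0.182·log₁₀(0.182/0.264) = -0.02940
D(P‖Q) = 0.8080 dits.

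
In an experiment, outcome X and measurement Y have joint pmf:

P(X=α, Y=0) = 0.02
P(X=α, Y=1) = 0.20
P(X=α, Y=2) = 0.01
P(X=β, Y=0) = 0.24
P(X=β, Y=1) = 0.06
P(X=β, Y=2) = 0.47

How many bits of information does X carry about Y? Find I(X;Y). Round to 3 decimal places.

0.404 bits

Marginals: p(X) = (0.2300, 0.7700), p(Y) = (0.2600, 0.2600, 0.4800).
I(X;Y) = Σ p(x,y)·log₂[p(x,y)/(p(x)p(y))].
  (α,0): 0.02·log₂(0.3344) = -0.0316
  (α,1): 0.20·log₂(3.3445) = 0.3484
  (α,2): 0.01·log₂(0.0906) = -0.0346
  (β,0): 0.24·log₂(1.1988) = 0.0628
  (β,1): 0.06·log₂(0.2997) = -0.1043
  (β,2): 0.47·log₂(1.2716) = 0.1629
Sum = 0.404 bits.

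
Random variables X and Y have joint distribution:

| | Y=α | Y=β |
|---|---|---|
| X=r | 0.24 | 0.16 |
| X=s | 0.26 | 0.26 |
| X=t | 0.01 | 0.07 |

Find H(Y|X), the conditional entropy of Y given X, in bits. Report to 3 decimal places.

Marginals: p(X) = (0.4000, 0.5200, 0.0800), p(Y) = (0.5100, 0.4900).
H(Y|X) = Σ p(X) · H(Y|X=·).
  X=r: p=0.4000, H(Y|X=r) = 0.9710
  X=s: p=0.5200, H(Y|X=s) = 1.0000
  X=t: p=0.0800, H(Y|X=t) = 0.5436
Weighted sum = 0.952 bits.

0.952 bits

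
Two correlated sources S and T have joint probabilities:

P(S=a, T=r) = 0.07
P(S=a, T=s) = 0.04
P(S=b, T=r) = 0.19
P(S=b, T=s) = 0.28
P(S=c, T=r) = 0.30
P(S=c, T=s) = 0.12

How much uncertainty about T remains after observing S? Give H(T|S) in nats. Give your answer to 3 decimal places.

0.640 nats

Marginals: p(S) = (0.1100, 0.4700, 0.4200), p(T) = (0.5600, 0.4400).
H(T|S) = Σ p(S) · H(T|S=·).
  S=a: p=0.1100, H(T|S=a) = 0.6555
  S=b: p=0.4700, H(T|S=b) = 0.6747
  S=c: p=0.4200, H(T|S=c) = 0.5983
Weighted sum = 0.640 nats.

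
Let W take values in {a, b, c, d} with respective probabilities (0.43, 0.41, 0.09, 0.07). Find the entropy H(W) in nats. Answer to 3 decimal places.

H(W) = −Σ p·ln p.
  −(0.43)·ln(0.43) = 0.3629
  −(0.41)·ln(0.41) = 0.3656
  −(0.09)·ln(0.09) = 0.2167
  −(0.07)·ln(0.07) = 0.1861
Sum: 0.3629 + 0.3656 + 0.2167 + 0.1861 = 1.131 nats.

1.131 nats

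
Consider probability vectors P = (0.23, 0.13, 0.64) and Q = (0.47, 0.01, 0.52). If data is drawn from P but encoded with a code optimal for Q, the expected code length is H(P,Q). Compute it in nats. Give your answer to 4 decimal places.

1.1908 nats

H(P,Q) = −Σ p·ln q.
  −0.23·ln(0.47) = 0.17366
  −0.13·ln(0.01) = 0.59867
  −0.64·ln(0.52) = 0.41851
H(P,Q) = 1.1908 nats.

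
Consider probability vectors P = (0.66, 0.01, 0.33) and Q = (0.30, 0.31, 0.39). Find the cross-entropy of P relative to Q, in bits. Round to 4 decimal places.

H(P,Q) = −Σ p·log₂ q.
  −0.66·log₂(0.30) = 1.14640
  −0.01·log₂(0.31) = 0.01690
  −0.33·log₂(0.39) = 0.44829
H(P,Q) = 1.6116 bits.

1.6116 bits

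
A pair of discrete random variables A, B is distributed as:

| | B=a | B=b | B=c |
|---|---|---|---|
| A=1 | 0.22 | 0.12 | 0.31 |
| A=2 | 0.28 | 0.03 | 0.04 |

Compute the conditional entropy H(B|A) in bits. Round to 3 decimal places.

Chain rule: H(B|A) = H(A,B) − H(A).
Marginals: p(A) = (0.6500, 0.3500), p(B) = (0.5000, 0.1500, 0.3500).
H(A,B) = 2.2232 bits; H(A) = 0.9341 bits.
H(B|A) = 2.2232 − 0.9341 = 1.289 bits.

1.289 bits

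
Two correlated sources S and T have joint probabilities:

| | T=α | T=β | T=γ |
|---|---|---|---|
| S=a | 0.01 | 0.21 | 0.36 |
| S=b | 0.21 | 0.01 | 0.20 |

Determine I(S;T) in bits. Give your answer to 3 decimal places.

Marginals: p(S) = (0.5800, 0.4200), p(T) = (0.2200, 0.2200, 0.5600).
I(S;T) = H(S) + H(T) − H(S,T).
H(S) = 0.9815, H(T) = 1.4296, H(S,T) = 2.0735.
I(S;T) = 0.9815 + 1.4296 − 2.0735 = 0.338 bits.

0.338 bits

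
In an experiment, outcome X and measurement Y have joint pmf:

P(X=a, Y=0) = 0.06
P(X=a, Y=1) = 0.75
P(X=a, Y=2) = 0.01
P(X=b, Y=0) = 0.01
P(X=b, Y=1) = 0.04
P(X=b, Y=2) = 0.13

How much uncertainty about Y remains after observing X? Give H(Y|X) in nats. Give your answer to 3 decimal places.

Chain rule: H(Y|X) = H(X,Y) − H(X).
Marginals: p(X) = (0.8200, 0.1800), p(Y) = (0.0700, 0.7900, 0.1400).
H(X,Y) = 0.8707 nats; H(X) = 0.4714 nats.
H(Y|X) = 0.8707 − 0.4714 = 0.399 nats.

0.399 nats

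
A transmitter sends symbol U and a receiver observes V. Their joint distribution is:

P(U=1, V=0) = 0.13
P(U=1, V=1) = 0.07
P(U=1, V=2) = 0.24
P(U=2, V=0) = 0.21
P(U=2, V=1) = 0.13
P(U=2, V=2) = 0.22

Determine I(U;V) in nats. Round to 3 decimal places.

0.012 nats

Marginals: p(U) = (0.4400, 0.5600), p(V) = (0.3400, 0.2000, 0.4600).
I(U;V) = Σ p(x,y)·ln[p(x,y)/(p(x)p(y))].
  (1,0): 0.13·ln(0.8690) = -0.0183
  (1,1): 0.07·ln(0.7955) = -0.0160
  (1,2): 0.24·ln(1.1858) = 0.0409
  (2,0): 0.21·ln(1.1029) = 0.0206
  (2,1): 0.13·ln(1.1607) = 0.0194
  (2,2): 0.22·ln(0.8540) = -0.0347
Sum = 0.012 nats.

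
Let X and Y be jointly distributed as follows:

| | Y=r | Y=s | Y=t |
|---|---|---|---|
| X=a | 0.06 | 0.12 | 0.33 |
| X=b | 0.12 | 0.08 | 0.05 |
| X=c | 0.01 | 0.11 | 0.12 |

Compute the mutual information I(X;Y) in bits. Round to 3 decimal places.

0.172 bits

Marginals: p(X) = (0.5100, 0.2500, 0.2400), p(Y) = (0.1900, 0.3100, 0.5000).
I(X;Y) = H(X) + H(Y) − H(X,Y).
H(X) = 1.4896, H(Y) = 1.4790, H(X,Y) = 2.7969.
I(X;Y) = 1.4896 + 1.4790 − 2.7969 = 0.172 bits.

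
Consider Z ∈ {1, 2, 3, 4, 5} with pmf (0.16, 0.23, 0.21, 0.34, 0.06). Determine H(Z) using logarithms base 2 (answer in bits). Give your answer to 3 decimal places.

H(Z) = −Σ p·log₂ p.
  −(0.16)·log₂(0.16) = 0.4230
  −(0.23)·log₂(0.23) = 0.4877
  −(0.21)·log₂(0.21) = 0.4728
  −(0.34)·log₂(0.34) = 0.5292
  −(0.06)·log₂(0.06) = 0.2435
Sum: 0.4230 + 0.4877 + 0.4728 + 0.5292 + 0.2435 = 2.156 bits.

2.156 bits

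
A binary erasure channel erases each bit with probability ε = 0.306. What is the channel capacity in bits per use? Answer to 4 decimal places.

0.6940 bits

Binary erasure channel: capacity C = 1 − ε.
C = 1 − 0.306 = 0.6940 bits per channel use.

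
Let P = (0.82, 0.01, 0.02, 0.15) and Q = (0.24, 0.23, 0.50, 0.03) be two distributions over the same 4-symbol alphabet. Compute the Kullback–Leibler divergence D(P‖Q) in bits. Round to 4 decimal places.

D(P‖Q) = Σ p·log₂(p/q).
  0.82·log₂(0.82/0.24) = 1.45352
  0.01·log₂(0.01/0.23) = -0.04524
  0.02·log₂(0.02/0.50) = -0.09288
  0.15·log₂(0.15/0.03) = 0.34829
D(P‖Q) = 1.6637 bits.

1.6637 bits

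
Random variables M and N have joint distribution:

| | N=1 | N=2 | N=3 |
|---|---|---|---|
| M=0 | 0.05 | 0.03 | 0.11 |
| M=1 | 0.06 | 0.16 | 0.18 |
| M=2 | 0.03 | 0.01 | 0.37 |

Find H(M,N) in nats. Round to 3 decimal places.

H(M,N) = −Σ p(x,y)·ln p(x,y) over all 9 cells.
  cell (0,1): −0.05·ln0.05 = 0.1498
  cell (0,2): −0.03·ln0.03 = 0.1052
  cell (0,3): −0.11·ln0.11 = 0.2428
  cell (1,1): −0.06·ln0.06 = 0.1688
  cell (1,2): −0.16·ln0.16 = 0.2932
  cell (1,3): −0.18·ln0.18 = 0.3087
  cell (2,1): −0.03·ln0.03 = 0.1052
  cell (2,2): −0.01·ln0.01 = 0.0461
  cell (2,3): −0.37·ln0.37 = 0.3679
Sum = 1.788 nats.

1.788 nats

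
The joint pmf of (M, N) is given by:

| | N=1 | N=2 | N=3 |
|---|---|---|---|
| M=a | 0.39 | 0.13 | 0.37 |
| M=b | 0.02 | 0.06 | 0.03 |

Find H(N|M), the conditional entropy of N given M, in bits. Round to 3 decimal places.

Chain rule: H(N|M) = H(M,N) − H(M).
Marginals: p(M) = (0.8900, 0.1100), p(N) = (0.4100, 0.1900, 0.4000).
H(M,N) = 1.9513 bits; H(M) = 0.4999 bits.
H(N|M) = 1.9513 − 0.4999 = 1.451 bits.

1.451 bits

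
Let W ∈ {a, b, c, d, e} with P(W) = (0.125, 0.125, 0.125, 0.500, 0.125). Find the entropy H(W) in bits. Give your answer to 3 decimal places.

H(W) = −Σ p·log₂ p.
  −(0.125)·log₂(0.125) = 0.3750
  −(0.125)·log₂(0.125) = 0.3750
  −(0.125)·log₂(0.125) = 0.3750
  −(0.500)·log₂(0.500) = 0.5000
  −(0.125)·log₂(0.125) = 0.3750
Sum: 0.3750 + 0.3750 + 0.3750 + 0.5000 + 0.3750 = 2.000 bits.

2.000 bits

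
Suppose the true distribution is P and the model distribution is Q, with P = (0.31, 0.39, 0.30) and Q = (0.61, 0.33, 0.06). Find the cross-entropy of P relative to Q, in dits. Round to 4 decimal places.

0.6209 dits

H(P,Q) = −Σ p·log₁₀ q.
  −0.31·log₁₀(0.61) = 0.06655
  −0.39·log₁₀(0.33) = 0.18778
  −0.30·log₁₀(0.06) = 0.36655
H(P,Q) = 0.6209 dits.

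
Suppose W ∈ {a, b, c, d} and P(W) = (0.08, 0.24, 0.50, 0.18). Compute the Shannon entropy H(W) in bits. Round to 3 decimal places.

H(W) = −Σ p·log₂ p.
  −(0.08)·log₂(0.08) = 0.2915
  −(0.24)·log₂(0.24) = 0.4941
  −(0.50)·log₂(0.50) = 0.5000
  −(0.18)·log₂(0.18) = 0.4453
Sum: 0.2915 + 0.4941 + 0.5000 + 0.4453 = 1.731 bits.

1.731 bits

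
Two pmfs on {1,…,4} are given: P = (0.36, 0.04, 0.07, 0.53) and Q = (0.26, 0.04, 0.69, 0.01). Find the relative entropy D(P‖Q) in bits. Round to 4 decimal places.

D(P‖Q) = Σ p·log₂(p/q).
  0.36·log₂(0.36/0.26) = 0.16901
  0.04·log₂(0.04/0.04) = 0.00000
  0.07·log₂(0.07/0.69) = -0.23108
  0.53·log₂(0.53/0.01) = 3.03580
D(P‖Q) = 2.9737 bits.

2.9737 bits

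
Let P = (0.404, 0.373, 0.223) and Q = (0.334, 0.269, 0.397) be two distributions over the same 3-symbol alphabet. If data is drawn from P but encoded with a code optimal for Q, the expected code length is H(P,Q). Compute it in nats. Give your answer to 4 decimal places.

1.1388 nats

H(P,Q) = −Σ p·ln q.
  −0.404·ln(0.334) = 0.44303
  −0.373·ln(0.269) = 0.48977
  −0.223·ln(0.397) = 0.20601
H(P,Q) = 1.1388 nats.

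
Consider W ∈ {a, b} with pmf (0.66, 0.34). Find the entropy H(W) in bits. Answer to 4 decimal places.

H(W) = −Σ p·log₂ p.
  −(0.66)·log₂(0.66) = 0.39564
  −(0.34)·log₂(0.34) = 0.52917
Sum: 0.39564 + 0.52917 = 0.9248 bits.

0.9248 bits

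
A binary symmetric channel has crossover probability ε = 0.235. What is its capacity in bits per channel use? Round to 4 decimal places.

Binary symmetric channel: C = 1 − h₂(ε) where h₂ is the binary entropy function.
h₂(0.235) = −0.235·log₂0.235 − 0.765·log₂0.765 = 0.7866.
C = 1 − 0.7866 = 0.2134 bits per channel use.

0.2134 bits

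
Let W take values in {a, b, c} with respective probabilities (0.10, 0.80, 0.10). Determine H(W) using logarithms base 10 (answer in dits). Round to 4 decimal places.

0.2775 dits

H(W) = −Σ p·log₁₀ p.
  −(0.10)·log₁₀(0.10) = 0.10000
  −(0.80)·log₁₀(0.80) = 0.07753
  −(0.10)·log₁₀(0.10) = 0.10000
Sum: 0.10000 + 0.07753 + 0.10000 = 0.2775 dits.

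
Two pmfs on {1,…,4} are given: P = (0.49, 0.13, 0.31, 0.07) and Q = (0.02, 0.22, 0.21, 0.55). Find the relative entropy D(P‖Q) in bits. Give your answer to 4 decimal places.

2.1285 bits

D(P‖Q) = Σ p·log₂(p/q).
  0.49·log₂(0.49/0.02) = 2.26121
  0.13·log₂(0.13/0.22) = -0.09867
  0.31·log₂(0.31/0.21) = 0.17418
  0.07·log₂(0.07/0.55) = -0.20818
D(P‖Q) = 2.1285 bits.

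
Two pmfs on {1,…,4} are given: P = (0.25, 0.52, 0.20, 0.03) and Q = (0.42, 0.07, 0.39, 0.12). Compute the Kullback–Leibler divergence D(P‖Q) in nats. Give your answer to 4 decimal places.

0.7379 nats

D(P‖Q) = Σ p·ln(p/q).
  0.25·ln(0.25/0.42) = -0.12970
  0.52·ln(0.52/0.07) = 1.04277
  0.20·ln(0.20/0.39) = -0.13357
  0.03·ln(0.03/0.12) = -0.04159
D(P‖Q) = 0.7379 nats.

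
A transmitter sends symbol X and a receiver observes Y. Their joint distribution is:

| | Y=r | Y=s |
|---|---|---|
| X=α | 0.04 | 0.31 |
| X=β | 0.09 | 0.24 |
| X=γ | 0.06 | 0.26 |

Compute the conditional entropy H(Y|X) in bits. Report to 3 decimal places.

Marginals: p(X) = (0.3500, 0.3300, 0.3200), p(Y) = (0.1900, 0.8100).
H(Y|X) = Σ p(X) · H(Y|X=·).
  X=α: p=0.3500, H(Y|X=α) = 0.5127
  X=β: p=0.3300, H(Y|X=β) = 0.8454
  X=γ: p=0.3200, H(Y|X=γ) = 0.6962
Weighted sum = 0.681 bits.

0.681 bits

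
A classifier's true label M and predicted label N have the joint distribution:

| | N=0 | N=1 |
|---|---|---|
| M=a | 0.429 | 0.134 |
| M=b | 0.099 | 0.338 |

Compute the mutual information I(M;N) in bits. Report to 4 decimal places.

Marginals: p(M) = (0.5630, 0.4370), p(N) = (0.5280, 0.4720).
I(M;N) = Σ p(x,y)·log₂[p(x,y)/(p(x)p(y))].
  (a,0): 0.429·log₂(1.4432) = 0.22704
  (a,1): 0.134·log₂(0.5043) = -0.13236
  (b,0): 0.099·log₂(0.4291) = -0.12085
  (b,1): 0.338·log₂(1.6387) = 0.24084
Sum = 0.2147 bits.

0.2147 bits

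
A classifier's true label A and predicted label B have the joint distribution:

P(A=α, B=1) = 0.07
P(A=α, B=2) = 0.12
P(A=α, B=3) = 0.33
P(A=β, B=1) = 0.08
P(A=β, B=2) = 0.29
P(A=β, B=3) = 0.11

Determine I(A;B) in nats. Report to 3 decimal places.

0.093 nats

Marginals: p(A) = (0.5200, 0.4800), p(B) = (0.1500, 0.4100, 0.4400).
I(A;B) = Σ p(x,y)·ln[p(x,y)/(p(x)p(y))].
  (α,1): 0.07·ln(0.8974) = -0.0076
  (α,2): 0.12·ln(0.5629) = -0.0690
  (α,3): 0.33·ln(1.4423) = 0.1209
  (β,1): 0.08·ln(1.1111) = 0.0084
  (β,2): 0.29·ln(1.4736) = 0.1124
  (β,3): 0.11·ln(0.5208) = -0.0718
Sum = 0.093 nats.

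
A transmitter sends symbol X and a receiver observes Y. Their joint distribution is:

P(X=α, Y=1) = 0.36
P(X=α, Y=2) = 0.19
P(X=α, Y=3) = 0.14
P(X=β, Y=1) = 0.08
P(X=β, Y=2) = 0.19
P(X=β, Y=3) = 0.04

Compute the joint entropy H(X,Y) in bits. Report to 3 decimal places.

2.315 bits

H(X,Y) = −Σ p(x,y)·log₂ p(x,y) over all 6 cells.
  cell (α,1): −0.36·log₂0.36 = 0.5306
  cell (α,2): −0.19·log₂0.19 = 0.4552
  cell (α,3): −0.14·log₂0.14 = 0.3971
  cell (β,1): −0.08·log₂0.08 = 0.2915
  cell (β,2): −0.19·log₂0.19 = 0.4552
  cell (β,3): −0.04·log₂0.04 = 0.1858
Sum = 2.315 bits.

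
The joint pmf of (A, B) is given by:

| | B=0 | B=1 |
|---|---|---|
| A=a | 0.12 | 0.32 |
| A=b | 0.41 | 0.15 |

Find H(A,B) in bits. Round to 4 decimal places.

1.8310 bits

H(A,B) = −Σ p(x,y)·log₂ p(x,y) over all 4 cells.
  cell (a,0): −0.12·log₂0.12 = 0.36707
  cell (a,1): −0.32·log₂0.32 = 0.52603
  cell (b,0): −0.41·log₂0.41 = 0.52738
  cell (b,1): −0.15·log₂0.15 = 0.41054
Sum = 1.8310 bits.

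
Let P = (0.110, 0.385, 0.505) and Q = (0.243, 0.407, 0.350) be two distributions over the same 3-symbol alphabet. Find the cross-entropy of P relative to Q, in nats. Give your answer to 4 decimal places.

1.0319 nats

H(P,Q) = −Σ p·ln q.
  −0.110·ln(0.243) = 0.15562
  −0.385·ln(0.407) = 0.34609
  −0.505·ln(0.350) = 0.53016
H(P,Q) = 1.0319 nats.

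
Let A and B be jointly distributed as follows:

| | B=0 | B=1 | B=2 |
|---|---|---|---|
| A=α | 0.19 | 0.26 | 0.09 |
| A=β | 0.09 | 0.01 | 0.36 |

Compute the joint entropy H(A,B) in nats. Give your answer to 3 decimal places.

H(A,B) = −Σ p(x,y)·ln p(x,y) over all 6 cells.
  cell (α,0): −0.19·ln0.19 = 0.3155
  cell (α,1): −0.26·ln0.26 = 0.3502
  cell (α,2): −0.09·ln0.09 = 0.2167
  cell (β,0): −0.09·ln0.09 = 0.2167
  cell (β,1): −0.01·ln0.01 = 0.0461
  cell (β,2): −0.36·ln0.36 = 0.3678
Sum = 1.513 nats.

1.513 nats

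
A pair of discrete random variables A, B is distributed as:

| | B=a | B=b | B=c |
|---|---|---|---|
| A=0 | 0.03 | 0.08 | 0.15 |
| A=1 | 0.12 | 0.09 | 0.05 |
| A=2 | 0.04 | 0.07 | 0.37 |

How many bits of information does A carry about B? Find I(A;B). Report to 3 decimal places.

0.196 bits

Marginals: p(A) = (0.2600, 0.2600, 0.4800), p(B) = (0.1900, 0.2400, 0.5700).
I(A;B) = Σ p(x,y)·log₂[p(x,y)/(p(x)p(y))].
  (0,a): 0.03·log₂(0.6073) = -0.0216
  (0,b): 0.08·log₂(1.2821) = 0.0287
  (0,c): 0.15·log₂(1.0121) = 0.0026
  (1,a): 0.12·log₂(2.4291) = 0.1537
  (1,b): 0.09·log₂(1.4423) = 0.0476
  (1,c): 0.05·log₂(0.3374) = -0.0784
  (2,a): 0.04·log₂(0.4386) = -0.0476
  (2,b): 0.07·log₂(0.6076) = -0.0503
  (2,c): 0.37·log₂(1.3523) = 0.1611
Sum = 0.196 bits.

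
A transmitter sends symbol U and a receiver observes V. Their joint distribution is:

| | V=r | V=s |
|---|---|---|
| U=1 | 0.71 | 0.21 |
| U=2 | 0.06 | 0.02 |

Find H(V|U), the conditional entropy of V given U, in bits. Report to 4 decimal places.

0.7779 bits

Chain rule: H(V|U) = H(U,V) − H(U).
Marginals: p(U) = (0.9200, 0.0800), p(V) = (0.7700, 0.2300).
H(U,V) = 1.1801 bits; H(U) = 0.4022 bits.
H(V|U) = 1.1801 − 0.4022 = 0.7779 bits.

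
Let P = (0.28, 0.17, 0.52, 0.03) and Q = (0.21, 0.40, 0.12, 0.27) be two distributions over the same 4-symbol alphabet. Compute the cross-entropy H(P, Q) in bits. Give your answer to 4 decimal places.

2.5025 bits

H(P,Q) = −Σ p·log₂ q.
  −0.28·log₂(0.21) = 0.63043
  −0.17·log₂(0.40) = 0.22473
  −0.52·log₂(0.12) = 1.59062
  −0.03·log₂(0.27) = 0.05667
H(P,Q) = 2.5025 bits.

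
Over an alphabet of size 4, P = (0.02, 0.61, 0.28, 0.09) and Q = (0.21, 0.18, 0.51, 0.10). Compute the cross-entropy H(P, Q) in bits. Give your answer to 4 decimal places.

2.1251 bits

H(P,Q) = −Σ p·log₂ q.
  −0.02·log₂(0.21) = 0.04503
  −0.61·log₂(0.18) = 1.50910
  −0.28·log₂(0.51) = 0.27200
  −0.09·log₂(0.10) = 0.29897
H(P,Q) = 2.1251 bits.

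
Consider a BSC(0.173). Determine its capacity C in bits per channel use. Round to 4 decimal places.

Binary symmetric channel: C = 1 − h₂(ε) where h₂ is the binary entropy function.
h₂(0.173) = −0.173·log₂0.173 − 0.827·log₂0.827 = 0.6645.
C = 1 − 0.6645 = 0.3355 bits per channel use.

0.3355 bits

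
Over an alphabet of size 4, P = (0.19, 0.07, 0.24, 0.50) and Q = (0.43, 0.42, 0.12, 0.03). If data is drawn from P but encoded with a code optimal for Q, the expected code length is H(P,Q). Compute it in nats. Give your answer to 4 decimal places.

H(P,Q) = −Σ p·ln q.
  −0.19·ln(0.43) = 0.16035
  −0.07·ln(0.42) = 0.06073
  −0.24·ln(0.12) = 0.50886
  −0.50·ln(0.03) = 1.75328
H(P,Q) = 2.4832 nats.

2.4832 nats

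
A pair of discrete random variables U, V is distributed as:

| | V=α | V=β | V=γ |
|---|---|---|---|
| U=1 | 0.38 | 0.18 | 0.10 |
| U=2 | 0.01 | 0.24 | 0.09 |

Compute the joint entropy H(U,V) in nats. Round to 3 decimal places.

H(U,V) = −Σ p(x,y)·ln p(x,y) over all 6 cells.
  cell (1,α): −0.38·ln0.38 = 0.3677
  cell (1,β): −0.18·ln0.18 = 0.3087
  cell (1,γ): −0.10·ln0.10 = 0.2303
  cell (2,α): −0.01·ln0.01 = 0.0461
  cell (2,β): −0.24·ln0.24 = 0.3425
  cell (2,γ): −0.09·ln0.09 = 0.2167
Sum = 1.512 nats.

1.512 nats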